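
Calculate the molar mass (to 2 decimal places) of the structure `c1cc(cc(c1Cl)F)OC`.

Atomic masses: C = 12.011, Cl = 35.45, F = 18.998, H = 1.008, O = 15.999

160.57

Molecular formula: C7H6ClFO.
M = 7×12.011 + 1×35.45 + 1×18.998 + 6×1.008 + 1×15.999 = 160.57 g/mol.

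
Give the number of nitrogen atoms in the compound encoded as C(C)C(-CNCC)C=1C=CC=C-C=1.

1

The symbol for nitrogen appears 1 time in the SMILES.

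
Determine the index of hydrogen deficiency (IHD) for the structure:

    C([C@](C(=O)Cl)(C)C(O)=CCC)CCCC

2

Molecular formula from the SMILES: C12H21ClO2.
DoU = (2C + 2 + N − H − X)/2 = (2·12 + 2 + 0 − 21 − 1)/2 = 4/2 = 2.
(Structurally: 0 ring(s) + 2 π bond(s) = 2.)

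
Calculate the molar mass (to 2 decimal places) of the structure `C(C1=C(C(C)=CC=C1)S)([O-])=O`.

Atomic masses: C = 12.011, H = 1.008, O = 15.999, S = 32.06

167.20

Molecular formula: C8H7O2S-.
M = 8×12.011 + 7×1.008 + 2×15.999 + 1×32.06 = 167.20 g/mol.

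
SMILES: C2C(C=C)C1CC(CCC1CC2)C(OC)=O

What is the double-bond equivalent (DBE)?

Molecular formula from the SMILES: C14H22O2.
DoU = (2C + 2 + N − H − X)/2 = (2·14 + 2 + 0 − 22 − 0)/2 = 8/2 = 4.
(Structurally: 2 ring(s) + 2 π bond(s) = 4.)

4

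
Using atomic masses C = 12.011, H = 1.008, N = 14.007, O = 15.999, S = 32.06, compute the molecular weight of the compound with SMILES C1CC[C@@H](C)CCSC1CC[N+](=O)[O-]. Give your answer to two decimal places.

217.33

Molecular formula: C10H19NO2S.
M = 10×12.011 + 19×1.008 + 1×14.007 + 2×15.999 + 1×32.06 = 217.33 g/mol.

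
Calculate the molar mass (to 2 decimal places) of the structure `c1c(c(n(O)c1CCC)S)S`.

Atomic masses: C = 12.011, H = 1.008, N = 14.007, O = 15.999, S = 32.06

Molecular formula: C7H11NOS2.
M = 7×12.011 + 11×1.008 + 1×14.007 + 1×15.999 + 2×32.06 = 189.29 g/mol.

189.29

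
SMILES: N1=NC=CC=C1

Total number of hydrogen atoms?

Hydrogens are implicit in SMILES; fill each atom to its normal valence:
  4 × C (aromatic): 1 H each → 4
  2 × N (aromatic): no H
  Total hydrogens = 4.

4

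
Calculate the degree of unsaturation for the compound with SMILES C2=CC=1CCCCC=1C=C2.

Molecular formula from the SMILES: C10H12.
DoU = (2C + 2 + N − H − X)/2 = (2·10 + 2 + 0 − 12 − 0)/2 = 10/2 = 5.
(Structurally: 2 ring(s) + 3 π bond(s) = 5.)

5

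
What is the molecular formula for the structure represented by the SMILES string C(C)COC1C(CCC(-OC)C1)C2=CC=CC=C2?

Heavy atoms from the SMILES: 16 C, 2 O.
Implicit hydrogens by atom environment:
  5 × C: 2 H each → 10
  5 × C (aromatic): 1 H each → 5
  3 × C: 1 H each → 3
  2 × C: 3 H each → 6
  2 × O: no H
  1 × C (aromatic): no H
  Total hydrogens = 24.
Molecular formula: C16H24O2

C16H24O2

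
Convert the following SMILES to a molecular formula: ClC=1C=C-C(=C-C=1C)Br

Heavy atoms from the SMILES: 1 Br, 7 C, 1 Cl.
Implicit hydrogens by atom environment:
  3 × C (aromatic): 1 H each → 3
  3 × C (aromatic): no H
  1 × Br: no H
  1 × C: 3 H
  1 × Cl: no H
  Total hydrogens = 6.
Molecular formula: C7H6BrCl

C7H6BrCl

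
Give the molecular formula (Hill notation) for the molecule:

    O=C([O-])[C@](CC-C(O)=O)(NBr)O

C5H7BrNO5-

Heavy atoms from the SMILES: 1 Br, 5 C, 1 N, 5 O.
Implicit hydrogens by atom environment:
  3 × C: no H
  2 × C: 2 H each → 4
  2 × O: 1 H each → 2
  2 × O: no H
  1 × Br: no H
  1 × N: 1 H
  1 × O (charge -1): no H
  Total hydrogens = 7.
Net charge -1.
Molecular formula: C5H7BrNO5-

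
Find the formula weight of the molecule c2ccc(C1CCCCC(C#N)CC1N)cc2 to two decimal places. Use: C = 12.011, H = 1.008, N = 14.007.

228.34

Molecular formula: C15H20N2.
M = 15×12.011 + 20×1.008 + 2×14.007 = 228.34 g/mol.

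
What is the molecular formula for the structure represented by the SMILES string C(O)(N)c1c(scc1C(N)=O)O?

Heavy atoms from the SMILES: 6 C, 2 N, 3 O, 1 S.
Implicit hydrogens by atom environment:
  3 × C (aromatic): no H
  2 × N: 2 H each → 4
  2 × O: 1 H each → 2
  1 × C (aromatic): 1 H
  1 × C: 1 H
  1 × C: no H
  1 × O: no H
  1 × S (aromatic): no H
  Total hydrogens = 8.
Molecular formula: C6H8N2O3S

C6H8N2O3S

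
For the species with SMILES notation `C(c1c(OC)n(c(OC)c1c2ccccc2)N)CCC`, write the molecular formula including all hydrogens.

C16H22N2O2

Heavy atoms from the SMILES: 16 C, 2 N, 2 O.
Implicit hydrogens by atom environment:
  5 × C (aromatic): 1 H each → 5
  5 × C (aromatic): no H
  3 × C: 3 H each → 9
  3 × C: 2 H each → 6
  2 × O: no H
  1 × N: 2 H
  1 × N (aromatic): no H
  Total hydrogens = 22.
Molecular formula: C16H22N2O2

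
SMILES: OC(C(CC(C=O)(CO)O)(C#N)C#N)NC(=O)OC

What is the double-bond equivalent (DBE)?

Molecular formula from the SMILES: C10H13N3O6.
DoU = (2C + 2 + N − H − X)/2 = (2·10 + 2 + 3 − 13 − 0)/2 = 12/2 = 6.
(Structurally: 0 ring(s) + 6 π bond(s) = 6.)

6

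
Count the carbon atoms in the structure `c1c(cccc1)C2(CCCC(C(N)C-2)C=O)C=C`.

The symbol for carbon appears 16 times in the SMILES. Lowercase c denotes aromatic carbon and counts toward C.

16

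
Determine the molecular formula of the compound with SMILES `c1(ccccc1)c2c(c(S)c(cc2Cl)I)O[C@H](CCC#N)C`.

Heavy atoms from the SMILES: 17 C, 1 Cl, 1 I, 1 N, 1 O, 1 S.
Implicit hydrogens by atom environment:
  6 × C (aromatic): 1 H each → 6
  6 × C (aromatic): no H
  2 × C: 2 H each → 4
  1 × C: 3 H
  1 × C: 1 H
  1 × C: no H
  1 × Cl: no H
  1 × I: no H
  1 × N: no H
  1 × O: no H
  1 × S: 1 H
  Total hydrogens = 15.
Molecular formula: C17H15ClINOS

C17H15ClINOS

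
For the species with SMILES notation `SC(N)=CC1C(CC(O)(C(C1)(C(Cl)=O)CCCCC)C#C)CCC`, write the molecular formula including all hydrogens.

C19H30ClNO2S

Heavy atoms from the SMILES: 19 C, 1 Cl, 1 N, 2 O, 1 S.
Implicit hydrogens by atom environment:
  8 × C: 2 H each → 16
  5 × C: no H
  4 × C: 1 H each → 4
  2 × C: 3 H each → 6
  1 × Cl: no H
  1 × N: 2 H
  1 × O: 1 H
  1 × O: no H
  1 × S: 1 H
  Total hydrogens = 30.
Molecular formula: C19H30ClNO2S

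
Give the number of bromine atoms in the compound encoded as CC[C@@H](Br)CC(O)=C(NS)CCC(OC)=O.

The symbol for bromine appears 1 time in the SMILES.

1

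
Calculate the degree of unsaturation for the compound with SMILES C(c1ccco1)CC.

Molecular formula from the SMILES: C7H10O.
DoU = (2C + 2 + N − H − X)/2 = (2·7 + 2 + 0 − 10 − 0)/2 = 6/2 = 3.
(Structurally: 1 ring(s) + 2 π bond(s) = 3.)

3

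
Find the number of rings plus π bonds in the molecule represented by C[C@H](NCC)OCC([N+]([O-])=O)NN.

Molecular formula from the SMILES: C6H16N4O3.
DoU = (2C + 2 + N − H − X)/2 = (2·6 + 2 + 4 − 16 − 0)/2 = 2/2 = 1.
(Structurally: 0 ring(s) + 1 π bond(s) = 1.)

1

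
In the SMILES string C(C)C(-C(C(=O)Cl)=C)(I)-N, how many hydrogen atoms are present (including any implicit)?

9

Hydrogens are implicit in SMILES; fill each atom to its normal valence:
  3 × C: no H
  2 × C: 2 H each → 4
  1 × C: 3 H
  1 × Cl: no H
  1 × I: no H
  1 × N: 2 H
  1 × O: no H
  Total hydrogens = 9.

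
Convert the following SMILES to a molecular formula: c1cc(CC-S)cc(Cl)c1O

C8H9ClOS

Heavy atoms from the SMILES: 8 C, 1 Cl, 1 O, 1 S.
Implicit hydrogens by atom environment:
  3 × C (aromatic): 1 H each → 3
  3 × C (aromatic): no H
  2 × C: 2 H each → 4
  1 × Cl: no H
  1 × O: 1 H
  1 × S: 1 H
  Total hydrogens = 9.
Molecular formula: C8H9ClOS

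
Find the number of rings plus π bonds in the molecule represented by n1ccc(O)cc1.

Molecular formula from the SMILES: C5H5NO.
DoU = (2C + 2 + N − H − X)/2 = (2·5 + 2 + 1 − 5 − 0)/2 = 8/2 = 4.
(Structurally: 1 ring(s) + 3 π bond(s) = 4.)

4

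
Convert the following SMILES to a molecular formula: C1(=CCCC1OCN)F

Heavy atoms from the SMILES: 6 C, 1 F, 1 N, 1 O.
Implicit hydrogens by atom environment:
  3 × C: 2 H each → 6
  2 × C: 1 H each → 2
  1 × C: no H
  1 × F: no H
  1 × N: 2 H
  1 × O: no H
  Total hydrogens = 10.
Molecular formula: C6H10FNO

C6H10FNO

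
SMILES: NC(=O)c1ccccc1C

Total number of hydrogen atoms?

Hydrogens are implicit in SMILES; fill each atom to its normal valence:
  4 × C (aromatic): 1 H each → 4
  2 × C (aromatic): no H
  1 × C: 3 H
  1 × C: no H
  1 × N: 2 H
  1 × O: no H
  Total hydrogens = 9.

9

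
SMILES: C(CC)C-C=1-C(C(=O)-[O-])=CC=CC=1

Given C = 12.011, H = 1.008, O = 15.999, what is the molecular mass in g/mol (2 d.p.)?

177.22

Molecular formula: C11H13O2-.
M = 11×12.011 + 13×1.008 + 2×15.999 = 177.22 g/mol.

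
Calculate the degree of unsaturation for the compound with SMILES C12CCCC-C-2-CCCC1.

2

Molecular formula from the SMILES: C10H18.
DoU = (2C + 2 + N − H − X)/2 = (2·10 + 2 + 0 − 18 − 0)/2 = 4/2 = 2.
(Structurally: 2 ring(s) + 0 π bond(s) = 2.)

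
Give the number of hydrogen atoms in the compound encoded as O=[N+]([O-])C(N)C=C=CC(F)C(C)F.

Hydrogens are implicit in SMILES; fill each atom to its normal valence:
  5 × C: 1 H each → 5
  2 × F: no H
  1 × C: 3 H
  1 × C: no H
  1 × N: 2 H
  1 × N (charge +1): no H
  1 × O: no H
  1 × O (charge -1): no H
  Total hydrogens = 10.

10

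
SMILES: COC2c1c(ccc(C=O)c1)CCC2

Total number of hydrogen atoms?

14

Hydrogens are implicit in SMILES; fill each atom to its normal valence:
  3 × C: 2 H each → 6
  3 × C (aromatic): 1 H each → 3
  3 × C (aromatic): no H
  2 × C: 1 H each → 2
  2 × O: no H
  1 × C: 3 H
  Total hydrogens = 14.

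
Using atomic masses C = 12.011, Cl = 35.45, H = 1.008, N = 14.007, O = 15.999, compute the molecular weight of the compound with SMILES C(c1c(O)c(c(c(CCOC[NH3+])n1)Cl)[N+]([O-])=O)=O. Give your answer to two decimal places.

Molecular formula: C9H11ClN3O5+.
M = 9×12.011 + 1×35.45 + 11×1.008 + 3×14.007 + 5×15.999 = 276.65 g/mol.

276.65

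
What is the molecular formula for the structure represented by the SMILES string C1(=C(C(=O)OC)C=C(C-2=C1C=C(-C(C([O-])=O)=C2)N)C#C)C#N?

C16H9N2O4-

Heavy atoms from the SMILES: 16 C, 2 N, 4 O.
Implicit hydrogens by atom environment:
  7 × C (aromatic): no H
  4 × C: no H
  3 × C (aromatic): 1 H each → 3
  3 × O: no H
  1 × C: 3 H
  1 × C: 1 H
  1 × N: 2 H
  1 × N: no H
  1 × O (charge -1): no H
  Total hydrogens = 9.
Net charge -1.
Molecular formula: C16H9N2O4-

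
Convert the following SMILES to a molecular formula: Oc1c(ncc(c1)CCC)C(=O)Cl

Heavy atoms from the SMILES: 9 C, 1 Cl, 1 N, 2 O.
Implicit hydrogens by atom environment:
  3 × C (aromatic): no H
  2 × C: 2 H each → 4
  2 × C (aromatic): 1 H each → 2
  1 × C: 3 H
  1 × C: no H
  1 × Cl: no H
  1 × N (aromatic): no H
  1 × O: 1 H
  1 × O: no H
  Total hydrogens = 10.
Molecular formula: C9H10ClNO2

C9H10ClNO2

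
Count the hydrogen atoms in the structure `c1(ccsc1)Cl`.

Hydrogens are implicit in SMILES; fill each atom to its normal valence:
  3 × C (aromatic): 1 H each → 3
  1 × C (aromatic): no H
  1 × Cl: no H
  1 × S (aromatic): no H
  Total hydrogens = 3.

3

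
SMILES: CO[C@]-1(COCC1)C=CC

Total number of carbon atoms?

The symbol for carbon appears 8 times in the SMILES.

8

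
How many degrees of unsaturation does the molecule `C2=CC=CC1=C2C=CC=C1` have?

7

Molecular formula from the SMILES: C10H8.
DoU = (2C + 2 + N − H − X)/2 = (2·10 + 2 + 0 − 8 − 0)/2 = 14/2 = 7.
(Structurally: 2 ring(s) + 5 π bond(s) = 7.)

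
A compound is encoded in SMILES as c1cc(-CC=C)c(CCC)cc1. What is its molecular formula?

Heavy atoms from the SMILES: 12 C.
Implicit hydrogens by atom environment:
  4 × C: 2 H each → 8
  4 × C (aromatic): 1 H each → 4
  2 × C (aromatic): no H
  1 × C: 3 H
  1 × C: 1 H
  Total hydrogens = 16.
Molecular formula: C12H16

C12H16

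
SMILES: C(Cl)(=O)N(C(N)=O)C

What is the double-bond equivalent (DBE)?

2

Molecular formula from the SMILES: C3H5ClN2O2.
DoU = (2C + 2 + N − H − X)/2 = (2·3 + 2 + 2 − 5 − 1)/2 = 4/2 = 2.
(Structurally: 0 ring(s) + 2 π bond(s) = 2.)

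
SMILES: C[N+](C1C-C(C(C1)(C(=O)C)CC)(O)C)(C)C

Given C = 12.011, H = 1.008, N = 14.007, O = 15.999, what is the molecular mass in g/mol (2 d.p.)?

Molecular formula: C13H26NO2+.
M = 13×12.011 + 26×1.008 + 1×14.007 + 2×15.999 = 228.36 g/mol.

228.36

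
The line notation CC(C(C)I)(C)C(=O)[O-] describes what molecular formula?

Heavy atoms from the SMILES: 6 C, 1 I, 2 O.
Implicit hydrogens by atom environment:
  3 × C: 3 H each → 9
  2 × C: no H
  1 × C: 1 H
  1 × I: no H
  1 × O: no H
  1 × O (charge -1): no H
  Total hydrogens = 10.
Net charge -1.
Molecular formula: C6H10IO2-

C6H10IO2-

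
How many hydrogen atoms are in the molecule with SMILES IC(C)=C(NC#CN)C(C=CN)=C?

12

Hydrogens are implicit in SMILES; fill each atom to its normal valence:
  5 × C: no H
  2 × C: 1 H each → 2
  2 × N: 2 H each → 4
  1 × C: 3 H
  1 × C: 2 H
  1 × I: no H
  1 × N: 1 H
  Total hydrogens = 12.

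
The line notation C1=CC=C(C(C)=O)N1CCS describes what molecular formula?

C8H11NOS

Heavy atoms from the SMILES: 8 C, 1 N, 1 O, 1 S.
Implicit hydrogens by atom environment:
  3 × C (aromatic): 1 H each → 3
  2 × C: 2 H each → 4
  1 × C: 3 H
  1 × C (aromatic): no H
  1 × C: no H
  1 × N (aromatic): no H
  1 × O: no H
  1 × S: 1 H
  Total hydrogens = 11.
Molecular formula: C8H11NOS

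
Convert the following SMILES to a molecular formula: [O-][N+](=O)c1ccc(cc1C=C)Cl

Heavy atoms from the SMILES: 8 C, 1 Cl, 1 N, 2 O.
Implicit hydrogens by atom environment:
  3 × C (aromatic): 1 H each → 3
  3 × C (aromatic): no H
  1 × C: 2 H
  1 × C: 1 H
  1 × Cl: no H
  1 × N (charge +1): no H
  1 × O: no H
  1 × O (charge -1): no H
  Total hydrogens = 6.
Molecular formula: C8H6ClNO2

C8H6ClNO2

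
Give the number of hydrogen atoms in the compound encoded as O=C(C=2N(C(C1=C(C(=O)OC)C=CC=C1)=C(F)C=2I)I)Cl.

Hydrogens are implicit in SMILES; fill each atom to its normal valence:
  6 × C (aromatic): no H
  4 × C (aromatic): 1 H each → 4
  3 × O: no H
  2 × C: no H
  2 × I: no H
  1 × C: 3 H
  1 × Cl: no H
  1 × F: no H
  1 × N (aromatic): no H
  Total hydrogens = 7.

7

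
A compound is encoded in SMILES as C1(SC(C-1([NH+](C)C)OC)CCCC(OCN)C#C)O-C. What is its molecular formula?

Heavy atoms from the SMILES: 14 C, 2 N, 3 O, 1 S.
Implicit hydrogens by atom environment:
  4 × C: 3 H each → 12
  4 × C: 2 H each → 8
  4 × C: 1 H each → 4
  3 × O: no H
  2 × C: no H
  1 × N: 2 H
  1 × N (charge +1): 1 H
  1 × S: no H
  Total hydrogens = 27.
Net charge +1.
Molecular formula: C14H27N2O3S+

C14H27N2O3S+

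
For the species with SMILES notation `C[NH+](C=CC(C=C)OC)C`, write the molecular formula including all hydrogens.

C8H16NO+

Heavy atoms from the SMILES: 8 C, 1 N, 1 O.
Implicit hydrogens by atom environment:
  4 × C: 1 H each → 4
  3 × C: 3 H each → 9
  1 × C: 2 H
  1 × N (charge +1): 1 H
  1 × O: no H
  Total hydrogens = 16.
Net charge +1.
Molecular formula: C8H16NO+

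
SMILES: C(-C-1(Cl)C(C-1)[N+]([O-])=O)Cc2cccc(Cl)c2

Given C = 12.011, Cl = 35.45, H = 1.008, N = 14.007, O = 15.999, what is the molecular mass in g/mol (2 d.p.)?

Molecular formula: C11H11Cl2NO2.
M = 11×12.011 + 2×35.45 + 11×1.008 + 1×14.007 + 2×15.999 = 260.11 g/mol.

260.11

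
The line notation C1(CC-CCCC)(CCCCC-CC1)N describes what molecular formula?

Heavy atoms from the SMILES: 14 C, 1 N.
Implicit hydrogens by atom environment:
  12 × C: 2 H each → 24
  1 × C: 3 H
  1 × C: no H
  1 × N: 2 H
  Total hydrogens = 29.
Molecular formula: C14H29N

C14H29N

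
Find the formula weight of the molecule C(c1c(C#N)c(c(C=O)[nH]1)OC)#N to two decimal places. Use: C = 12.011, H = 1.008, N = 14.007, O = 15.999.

Molecular formula: C8H5N3O2.
M = 8×12.011 + 5×1.008 + 3×14.007 + 2×15.999 = 175.15 g/mol.

175.15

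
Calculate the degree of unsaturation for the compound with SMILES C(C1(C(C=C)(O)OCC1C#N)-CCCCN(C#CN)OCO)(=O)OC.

7

Molecular formula from the SMILES: C16H23N3O6.
DoU = (2C + 2 + N − H − X)/2 = (2·16 + 2 + 3 − 23 − 0)/2 = 14/2 = 7.
(Structurally: 1 ring(s) + 6 π bond(s) = 7.)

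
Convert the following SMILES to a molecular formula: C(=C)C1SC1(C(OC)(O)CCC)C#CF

C11H15FO2S

Heavy atoms from the SMILES: 11 C, 1 F, 2 O, 1 S.
Implicit hydrogens by atom environment:
  4 × C: no H
  3 × C: 2 H each → 6
  2 × C: 3 H each → 6
  2 × C: 1 H each → 2
  1 × F: no H
  1 × O: 1 H
  1 × O: no H
  1 × S: no H
  Total hydrogens = 15.
Molecular formula: C11H15FO2S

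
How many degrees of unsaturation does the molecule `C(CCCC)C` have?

Molecular formula from the SMILES: C6H14.
DoU = (2C + 2 + N − H − X)/2 = (2·6 + 2 + 0 − 14 − 0)/2 = 0/2 = 0.
(Structurally: 0 ring(s) + 0 π bond(s) = 0.)

0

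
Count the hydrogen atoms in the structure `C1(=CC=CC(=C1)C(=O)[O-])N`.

Hydrogens are implicit in SMILES; fill each atom to its normal valence:
  4 × C (aromatic): 1 H each → 4
  2 × C (aromatic): no H
  1 × C: no H
  1 × N: 2 H
  1 × O: no H
  1 × O (charge -1): no H
  Total hydrogens = 6.

6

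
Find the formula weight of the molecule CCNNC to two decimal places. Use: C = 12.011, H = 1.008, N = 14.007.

74.13

Molecular formula: C3H10N2.
M = 3×12.011 + 10×1.008 + 2×14.007 = 74.13 g/mol.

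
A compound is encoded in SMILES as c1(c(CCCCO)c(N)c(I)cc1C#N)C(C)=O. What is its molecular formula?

Heavy atoms from the SMILES: 13 C, 1 I, 2 N, 2 O.
Implicit hydrogens by atom environment:
  5 × C (aromatic): no H
  4 × C: 2 H each → 8
  2 × C: no H
  1 × C: 3 H
  1 × C (aromatic): 1 H
  1 × I: no H
  1 × N: 2 H
  1 × N: no H
  1 × O: 1 H
  1 × O: no H
  Total hydrogens = 15.
Molecular formula: C13H15IN2O2

C13H15IN2O2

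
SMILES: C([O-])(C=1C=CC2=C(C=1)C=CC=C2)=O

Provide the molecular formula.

C11H7O2-

Heavy atoms from the SMILES: 11 C, 2 O.
Implicit hydrogens by atom environment:
  7 × C (aromatic): 1 H each → 7
  3 × C (aromatic): no H
  1 × C: no H
  1 × O: no H
  1 × O (charge -1): no H
  Total hydrogens = 7.
Net charge -1.
Molecular formula: C11H7O2-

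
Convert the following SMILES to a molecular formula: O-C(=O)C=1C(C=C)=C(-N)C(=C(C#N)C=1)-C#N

C11H7N3O2

Heavy atoms from the SMILES: 11 C, 3 N, 2 O.
Implicit hydrogens by atom environment:
  5 × C (aromatic): no H
  3 × C: no H
  2 × N: no H
  1 × C: 2 H
  1 × C (aromatic): 1 H
  1 × C: 1 H
  1 × N: 2 H
  1 × O: 1 H
  1 × O: no H
  Total hydrogens = 7.
Molecular formula: C11H7N3O2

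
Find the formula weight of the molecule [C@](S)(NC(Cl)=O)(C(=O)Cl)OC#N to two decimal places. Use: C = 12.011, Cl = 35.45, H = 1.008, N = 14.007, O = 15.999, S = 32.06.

Molecular formula: C4H2Cl2N2O3S.
M = 4×12.011 + 2×35.45 + 2×1.008 + 2×14.007 + 3×15.999 + 1×32.06 = 229.03 g/mol.

229.03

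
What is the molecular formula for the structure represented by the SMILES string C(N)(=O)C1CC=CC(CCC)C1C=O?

C11H17NO2

Heavy atoms from the SMILES: 11 C, 1 N, 2 O.
Implicit hydrogens by atom environment:
  6 × C: 1 H each → 6
  3 × C: 2 H each → 6
  2 × O: no H
  1 × C: 3 H
  1 × C: no H
  1 × N: 2 H
  Total hydrogens = 17.
Molecular formula: C11H17NO2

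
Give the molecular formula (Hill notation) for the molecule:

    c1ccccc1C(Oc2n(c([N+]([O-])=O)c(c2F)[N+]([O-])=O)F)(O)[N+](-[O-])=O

C11H6F2N4O8

Heavy atoms from the SMILES: 11 C, 2 F, 4 N, 8 O.
Implicit hydrogens by atom environment:
  5 × C (aromatic): 1 H each → 5
  5 × C (aromatic): no H
  4 × O: no H
  3 × N (charge +1): no H
  3 × O (charge -1): no H
  2 × F: no H
  1 × C: no H
  1 × N (aromatic): no H
  1 × O: 1 H
  Total hydrogens = 6.
Molecular formula: C11H6F2N4O8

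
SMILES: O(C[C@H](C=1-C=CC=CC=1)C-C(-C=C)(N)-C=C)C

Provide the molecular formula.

Heavy atoms from the SMILES: 15 C, 1 N, 1 O.
Implicit hydrogens by atom environment:
  5 × C (aromatic): 1 H each → 5
  4 × C: 2 H each → 8
  3 × C: 1 H each → 3
  1 × C: 3 H
  1 × C: no H
  1 × C (aromatic): no H
  1 × N: 2 H
  1 × O: no H
  Total hydrogens = 21.
Molecular formula: C15H21NO

C15H21NO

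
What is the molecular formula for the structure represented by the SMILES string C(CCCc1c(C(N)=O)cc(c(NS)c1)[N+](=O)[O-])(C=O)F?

Heavy atoms from the SMILES: 12 C, 1 F, 3 N, 4 O, 1 S.
Implicit hydrogens by atom environment:
  4 × C (aromatic): no H
  3 × C: 2 H each → 6
  3 × O: no H
  2 × C (aromatic): 1 H each → 2
  2 × C: 1 H each → 2
  1 × C: no H
  1 × F: no H
  1 × N: 2 H
  1 × N: 1 H
  1 × N (charge +1): no H
  1 × O (charge -1): no H
  1 × S: 1 H
  Total hydrogens = 14.
Molecular formula: C12H14FN3O4S

C12H14FN3O4S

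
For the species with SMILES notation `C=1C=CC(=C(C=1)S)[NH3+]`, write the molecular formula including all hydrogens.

Heavy atoms from the SMILES: 6 C, 1 N, 1 S.
Implicit hydrogens by atom environment:
  4 × C (aromatic): 1 H each → 4
  2 × C (aromatic): no H
  1 × N (charge +1): 3 H
  1 × S: 1 H
  Total hydrogens = 8.
Net charge +1.
Molecular formula: C6H8NS+

C6H8NS+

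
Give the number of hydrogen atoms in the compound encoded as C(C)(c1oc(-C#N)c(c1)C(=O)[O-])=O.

Hydrogens are implicit in SMILES; fill each atom to its normal valence:
  3 × C (aromatic): no H
  3 × C: no H
  2 × O: no H
  1 × C: 3 H
  1 × C (aromatic): 1 H
  1 × N: no H
  1 × O (aromatic): no H
  1 × O (charge -1): no H
  Total hydrogens = 4.

4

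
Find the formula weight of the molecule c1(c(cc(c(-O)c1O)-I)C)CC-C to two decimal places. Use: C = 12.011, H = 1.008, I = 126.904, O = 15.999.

Molecular formula: C10H13IO2.
M = 10×12.011 + 13×1.008 + 1×126.904 + 2×15.999 = 292.12 g/mol.

292.12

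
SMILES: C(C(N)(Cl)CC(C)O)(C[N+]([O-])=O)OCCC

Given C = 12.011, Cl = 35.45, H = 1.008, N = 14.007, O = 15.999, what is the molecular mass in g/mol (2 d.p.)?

Molecular formula: C9H19ClN2O4.
M = 9×12.011 + 1×35.45 + 19×1.008 + 2×14.007 + 4×15.999 = 254.71 g/mol.

254.71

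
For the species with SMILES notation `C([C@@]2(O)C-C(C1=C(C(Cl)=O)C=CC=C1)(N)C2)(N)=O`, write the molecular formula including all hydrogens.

C12H13ClN2O3

Heavy atoms from the SMILES: 12 C, 1 Cl, 2 N, 3 O.
Implicit hydrogens by atom environment:
  4 × C (aromatic): 1 H each → 4
  4 × C: no H
  2 × C: 2 H each → 4
  2 × C (aromatic): no H
  2 × N: 2 H each → 4
  2 × O: no H
  1 × Cl: no H
  1 × O: 1 H
  Total hydrogens = 13.
Molecular formula: C12H13ClN2O3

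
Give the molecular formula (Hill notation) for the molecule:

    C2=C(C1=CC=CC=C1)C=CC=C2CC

C14H14

Heavy atoms from the SMILES: 14 C.
Implicit hydrogens by atom environment:
  9 × C (aromatic): 1 H each → 9
  3 × C (aromatic): no H
  1 × C: 3 H
  1 × C: 2 H
  Total hydrogens = 14.
Molecular formula: C14H14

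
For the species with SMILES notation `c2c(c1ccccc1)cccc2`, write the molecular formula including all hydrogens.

Heavy atoms from the SMILES: 12 C.
Implicit hydrogens by atom environment:
  10 × C (aromatic): 1 H each → 10
  2 × C (aromatic): no H
  Total hydrogens = 10.
Molecular formula: C12H10

C12H10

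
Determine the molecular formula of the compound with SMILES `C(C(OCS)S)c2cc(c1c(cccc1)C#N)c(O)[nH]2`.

C14H14N2O2S2

Heavy atoms from the SMILES: 14 C, 2 N, 2 O, 2 S.
Implicit hydrogens by atom environment:
  5 × C (aromatic): 1 H each → 5
  5 × C (aromatic): no H
  2 × C: 2 H each → 4
  2 × S: 1 H each → 2
  1 × C: 1 H
  1 × C: no H
  1 × N (aromatic): 1 H
  1 × N: no H
  1 × O: 1 H
  1 × O: no H
  Total hydrogens = 14.
Molecular formula: C14H14N2O2S2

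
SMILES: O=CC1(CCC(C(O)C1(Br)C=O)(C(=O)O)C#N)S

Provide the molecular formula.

C10H10BrNO5S

Heavy atoms from the SMILES: 1 Br, 10 C, 1 N, 5 O, 1 S.
Implicit hydrogens by atom environment:
  5 × C: no H
  3 × C: 1 H each → 3
  3 × O: no H
  2 × C: 2 H each → 4
  2 × O: 1 H each → 2
  1 × Br: no H
  1 × N: no H
  1 × S: 1 H
  Total hydrogens = 10.
Molecular formula: C10H10BrNO5S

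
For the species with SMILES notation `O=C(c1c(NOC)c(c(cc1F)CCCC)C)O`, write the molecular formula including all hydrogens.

Heavy atoms from the SMILES: 13 C, 1 F, 1 N, 3 O.
Implicit hydrogens by atom environment:
  5 × C (aromatic): no H
  3 × C: 3 H each → 9
  3 × C: 2 H each → 6
  2 × O: no H
  1 × C (aromatic): 1 H
  1 × C: no H
  1 × F: no H
  1 × N: 1 H
  1 × O: 1 H
  Total hydrogens = 18.
Molecular formula: C13H18FNO3

C13H18FNO3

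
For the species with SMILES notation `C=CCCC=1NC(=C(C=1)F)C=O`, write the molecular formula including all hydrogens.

Heavy atoms from the SMILES: 9 C, 1 F, 1 N, 1 O.
Implicit hydrogens by atom environment:
  3 × C: 2 H each → 6
  3 × C (aromatic): no H
  2 × C: 1 H each → 2
  1 × C (aromatic): 1 H
  1 × F: no H
  1 × N (aromatic): 1 H
  1 × O: no H
  Total hydrogens = 10.
Molecular formula: C9H10FNO

C9H10FNO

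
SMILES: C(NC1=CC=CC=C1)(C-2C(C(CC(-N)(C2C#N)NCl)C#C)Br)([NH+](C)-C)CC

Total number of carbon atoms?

The symbol for carbon appears 20 times in the SMILES. (Cl is a single chlorine, not C + l.)

20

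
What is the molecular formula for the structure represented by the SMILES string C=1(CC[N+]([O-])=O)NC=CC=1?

C6H8N2O2

Heavy atoms from the SMILES: 6 C, 2 N, 2 O.
Implicit hydrogens by atom environment:
  3 × C (aromatic): 1 H each → 3
  2 × C: 2 H each → 4
  1 × C (aromatic): no H
  1 × N (aromatic): 1 H
  1 × N (charge +1): no H
  1 × O: no H
  1 × O (charge -1): no H
  Total hydrogens = 8.
Molecular formula: C6H8N2O2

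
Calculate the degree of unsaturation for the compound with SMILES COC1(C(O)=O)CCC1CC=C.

3

Molecular formula from the SMILES: C9H14O3.
DoU = (2C + 2 + N − H − X)/2 = (2·9 + 2 + 0 − 14 − 0)/2 = 6/2 = 3.
(Structurally: 1 ring(s) + 2 π bond(s) = 3.)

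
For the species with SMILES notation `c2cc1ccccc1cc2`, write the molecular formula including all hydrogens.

C10H8

Heavy atoms from the SMILES: 10 C.
Implicit hydrogens by atom environment:
  8 × C (aromatic): 1 H each → 8
  2 × C (aromatic): no H
  Total hydrogens = 8.
Molecular formula: C10H8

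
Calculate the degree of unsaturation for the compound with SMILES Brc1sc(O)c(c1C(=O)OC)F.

4

Molecular formula from the SMILES: C6H4BrFO3S.
DoU = (2C + 2 + N − H − X)/2 = (2·6 + 2 + 0 − 4 − 2)/2 = 8/2 = 4.
(Structurally: 1 ring(s) + 3 π bond(s) = 4.)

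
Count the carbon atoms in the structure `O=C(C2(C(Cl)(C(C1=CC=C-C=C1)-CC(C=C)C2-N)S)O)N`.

15

The symbol for carbon appears 15 times in the SMILES. (Cl is a single chlorine, not C + l.)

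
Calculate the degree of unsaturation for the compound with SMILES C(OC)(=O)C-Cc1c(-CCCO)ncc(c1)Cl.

5

Molecular formula from the SMILES: C12H16ClNO3.
DoU = (2C + 2 + N − H − X)/2 = (2·12 + 2 + 1 − 16 − 1)/2 = 10/2 = 5.
(Structurally: 1 ring(s) + 4 π bond(s) = 5.)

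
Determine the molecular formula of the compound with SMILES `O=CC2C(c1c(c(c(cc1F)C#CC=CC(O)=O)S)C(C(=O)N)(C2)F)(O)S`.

Heavy atoms from the SMILES: 17 C, 2 F, 1 N, 5 O, 2 S.
Implicit hydrogens by atom environment:
  6 × C: no H
  5 × C (aromatic): no H
  4 × C: 1 H each → 4
  3 × O: no H
  2 × F: no H
  2 × O: 1 H each → 2
  2 × S: 1 H each → 2
  1 × C: 2 H
  1 × C (aromatic): 1 H
  1 × N: 2 H
  Total hydrogens = 13.
Molecular formula: C17H13F2NO5S2

C17H13F2NO5S2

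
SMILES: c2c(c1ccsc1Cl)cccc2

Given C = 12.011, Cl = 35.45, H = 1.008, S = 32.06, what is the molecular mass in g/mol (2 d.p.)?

Molecular formula: C10H7ClS.
M = 10×12.011 + 1×35.45 + 7×1.008 + 1×32.06 = 194.68 g/mol.

194.68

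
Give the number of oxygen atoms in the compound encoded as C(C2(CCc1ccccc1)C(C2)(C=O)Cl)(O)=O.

The symbol for oxygen appears 3 times in the SMILES.

3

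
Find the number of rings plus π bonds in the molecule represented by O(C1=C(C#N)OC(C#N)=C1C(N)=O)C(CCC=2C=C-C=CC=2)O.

12

Molecular formula from the SMILES: C16H13N3O4.
DoU = (2C + 2 + N − H − X)/2 = (2·16 + 2 + 3 − 13 − 0)/2 = 24/2 = 12.
(Structurally: 2 ring(s) + 10 π bond(s) = 12.)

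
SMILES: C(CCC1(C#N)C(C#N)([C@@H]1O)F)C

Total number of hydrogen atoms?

Hydrogens are implicit in SMILES; fill each atom to its normal valence:
  4 × C: no H
  3 × C: 2 H each → 6
  2 × N: no H
  1 × C: 3 H
  1 × C: 1 H
  1 × F: no H
  1 × O: 1 H
  Total hydrogens = 11.

11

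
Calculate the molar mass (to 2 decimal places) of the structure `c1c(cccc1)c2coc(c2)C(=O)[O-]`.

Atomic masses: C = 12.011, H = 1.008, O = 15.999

Molecular formula: C11H7O3-.
M = 11×12.011 + 7×1.008 + 3×15.999 = 187.17 g/mol.

187.17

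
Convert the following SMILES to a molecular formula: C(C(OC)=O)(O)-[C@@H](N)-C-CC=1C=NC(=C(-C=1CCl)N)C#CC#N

Heavy atoms from the SMILES: 15 C, 1 Cl, 4 N, 3 O.
Implicit hydrogens by atom environment:
  4 × C (aromatic): no H
  4 × C: no H
  3 × C: 2 H each → 6
  2 × C: 1 H each → 2
  2 × N: 2 H each → 4
  2 × O: no H
  1 × C: 3 H
  1 × C (aromatic): 1 H
  1 × Cl: no H
  1 × N (aromatic): no H
  1 × N: no H
  1 × O: 1 H
  Total hydrogens = 17.
Molecular formula: C15H17ClN4O3

C15H17ClN4O3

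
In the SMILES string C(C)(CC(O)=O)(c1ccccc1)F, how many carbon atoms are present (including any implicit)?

10

The symbol for carbon appears 10 times in the SMILES. Lowercase c denotes aromatic carbon and counts toward C.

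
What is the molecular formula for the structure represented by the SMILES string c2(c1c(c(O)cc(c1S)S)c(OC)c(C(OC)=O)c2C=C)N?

Heavy atoms from the SMILES: 15 C, 1 N, 4 O, 2 S.
Implicit hydrogens by atom environment:
  9 × C (aromatic): no H
  3 × O: no H
  2 × C: 3 H each → 6
  2 × S: 1 H each → 2
  1 × C: 2 H
  1 × C (aromatic): 1 H
  1 × C: 1 H
  1 × C: no H
  1 × N: 2 H
  1 × O: 1 H
  Total hydrogens = 15.
Molecular formula: C15H15NO4S2

C15H15NO4S2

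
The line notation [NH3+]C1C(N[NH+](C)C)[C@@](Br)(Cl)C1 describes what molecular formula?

[C6H15BrClN3]2+

Heavy atoms from the SMILES: 1 Br, 6 C, 1 Cl, 3 N.
Implicit hydrogens by atom environment:
  2 × C: 3 H each → 6
  2 × C: 1 H each → 2
  1 × Br: no H
  1 × C: 2 H
  1 × C: no H
  1 × Cl: no H
  1 × N (charge +1): 3 H
  1 × N: 1 H
  1 × N (charge +1): 1 H
  Total hydrogens = 15.
Net charge +2.
Molecular formula: [C6H15BrClN3]2+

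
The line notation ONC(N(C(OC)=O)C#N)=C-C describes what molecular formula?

C6H9N3O3

Heavy atoms from the SMILES: 6 C, 3 N, 3 O.
Implicit hydrogens by atom environment:
  3 × C: no H
  2 × C: 3 H each → 6
  2 × N: no H
  2 × O: no H
  1 × C: 1 H
  1 × N: 1 H
  1 × O: 1 H
  Total hydrogens = 9.
Molecular formula: C6H9N3O3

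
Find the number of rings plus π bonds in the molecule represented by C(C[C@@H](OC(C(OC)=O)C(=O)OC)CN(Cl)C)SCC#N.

Molecular formula from the SMILES: C12H19ClN2O5S.
DoU = (2C + 2 + N − H − X)/2 = (2·12 + 2 + 2 − 19 − 1)/2 = 8/2 = 4.
(Structurally: 0 ring(s) + 4 π bond(s) = 4.)

4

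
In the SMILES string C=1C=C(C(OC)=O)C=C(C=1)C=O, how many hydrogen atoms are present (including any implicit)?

Hydrogens are implicit in SMILES; fill each atom to its normal valence:
  4 × C (aromatic): 1 H each → 4
  3 × O: no H
  2 × C (aromatic): no H
  1 × C: 3 H
  1 × C: 1 H
  1 × C: no H
  Total hydrogens = 8.

8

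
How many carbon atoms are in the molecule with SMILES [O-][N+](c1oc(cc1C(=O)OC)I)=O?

The symbol for carbon appears 6 times in the SMILES. Lowercase c denotes aromatic carbon and counts toward C.

6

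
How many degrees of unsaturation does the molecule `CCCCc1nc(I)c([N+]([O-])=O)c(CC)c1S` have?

Molecular formula from the SMILES: C11H15IN2O2S.
DoU = (2C + 2 + N − H − X)/2 = (2·11 + 2 + 2 − 15 − 1)/2 = 10/2 = 5.
(Structurally: 1 ring(s) + 4 π bond(s) = 5.)

5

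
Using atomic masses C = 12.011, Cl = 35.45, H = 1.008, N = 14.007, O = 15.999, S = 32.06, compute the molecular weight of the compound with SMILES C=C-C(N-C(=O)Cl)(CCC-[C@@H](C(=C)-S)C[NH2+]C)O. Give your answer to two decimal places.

293.83

Molecular formula: C12H22ClN2O2S+.
M = 12×12.011 + 1×35.45 + 22×1.008 + 2×14.007 + 2×15.999 + 1×32.06 = 293.83 g/mol.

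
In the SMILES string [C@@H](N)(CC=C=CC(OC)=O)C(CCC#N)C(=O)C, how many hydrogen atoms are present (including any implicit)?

18

Hydrogens are implicit in SMILES; fill each atom to its normal valence:
  4 × C: 1 H each → 4
  4 × C: no H
  3 × C: 2 H each → 6
  3 × O: no H
  2 × C: 3 H each → 6
  1 × N: 2 H
  1 × N: no H
  Total hydrogens = 18.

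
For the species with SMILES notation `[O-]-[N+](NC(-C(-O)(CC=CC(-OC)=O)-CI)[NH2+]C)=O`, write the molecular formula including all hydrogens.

C9H17IN3O5+

Heavy atoms from the SMILES: 9 C, 1 I, 3 N, 5 O.
Implicit hydrogens by atom environment:
  3 × C: 1 H each → 3
  3 × O: no H
  2 × C: 3 H each → 6
  2 × C: 2 H each → 4
  2 × C: no H
  1 × I: no H
  1 × N (charge +1): 2 H
  1 × N: 1 H
  1 × N (charge +1): no H
  1 × O: 1 H
  1 × O (charge -1): no H
  Total hydrogens = 17.
Net charge +1.
Molecular formula: C9H17IN3O5+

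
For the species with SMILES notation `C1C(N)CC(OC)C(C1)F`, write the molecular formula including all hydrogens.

Heavy atoms from the SMILES: 7 C, 1 F, 1 N, 1 O.
Implicit hydrogens by atom environment:
  3 × C: 2 H each → 6
  3 × C: 1 H each → 3
  1 × C: 3 H
  1 × F: no H
  1 × N: 2 H
  1 × O: no H
  Total hydrogens = 14.
Molecular formula: C7H14FNO

C7H14FNO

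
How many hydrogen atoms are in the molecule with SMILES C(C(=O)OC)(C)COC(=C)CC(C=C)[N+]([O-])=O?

Hydrogens are implicit in SMILES; fill each atom to its normal valence:
  4 × C: 2 H each → 8
  4 × O: no H
  3 × C: 1 H each → 3
  2 × C: 3 H each → 6
  2 × C: no H
  1 × N (charge +1): no H
  1 × O (charge -1): no H
  Total hydrogens = 17.

17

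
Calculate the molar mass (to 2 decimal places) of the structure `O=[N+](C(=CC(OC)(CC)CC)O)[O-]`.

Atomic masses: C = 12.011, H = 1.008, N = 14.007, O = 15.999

Molecular formula: C8H15NO4.
M = 8×12.011 + 15×1.008 + 1×14.007 + 4×15.999 = 189.21 g/mol.

189.21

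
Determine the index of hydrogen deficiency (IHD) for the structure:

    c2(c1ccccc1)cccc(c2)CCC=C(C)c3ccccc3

13

Molecular formula from the SMILES: C23H22.
DoU = (2C + 2 + N − H − X)/2 = (2·23 + 2 + 0 − 22 − 0)/2 = 26/2 = 13.
(Structurally: 3 ring(s) + 10 π bond(s) = 13.)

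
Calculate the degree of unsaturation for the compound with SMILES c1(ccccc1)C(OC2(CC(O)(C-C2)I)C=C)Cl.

6

Molecular formula from the SMILES: C14H16ClIO2.
DoU = (2C + 2 + N − H − X)/2 = (2·14 + 2 + 0 − 16 − 2)/2 = 12/2 = 6.
(Structurally: 2 ring(s) + 4 π bond(s) = 6.)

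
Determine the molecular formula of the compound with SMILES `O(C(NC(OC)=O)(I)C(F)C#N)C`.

Heavy atoms from the SMILES: 6 C, 1 F, 1 I, 2 N, 3 O.
Implicit hydrogens by atom environment:
  3 × C: no H
  3 × O: no H
  2 × C: 3 H each → 6
  1 × C: 1 H
  1 × F: no H
  1 × I: no H
  1 × N: 1 H
  1 × N: no H
  Total hydrogens = 8.
Molecular formula: C6H8FIN2O3

C6H8FIN2O3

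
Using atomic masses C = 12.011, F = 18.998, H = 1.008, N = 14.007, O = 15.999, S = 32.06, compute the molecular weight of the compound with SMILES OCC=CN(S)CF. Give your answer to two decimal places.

Molecular formula: C4H8FNOS.
M = 4×12.011 + 1×18.998 + 8×1.008 + 1×14.007 + 1×15.999 + 1×32.06 = 137.17 g/mol.

137.17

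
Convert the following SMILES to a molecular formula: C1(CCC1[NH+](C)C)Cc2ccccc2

Heavy atoms from the SMILES: 13 C, 1 N.
Implicit hydrogens by atom environment:
  5 × C (aromatic): 1 H each → 5
  3 × C: 2 H each → 6
  2 × C: 3 H each → 6
  2 × C: 1 H each → 2
  1 × C (aromatic): no H
  1 × N (charge +1): 1 H
  Total hydrogens = 20.
Net charge +1.
Molecular formula: C13H20N+

C13H20N+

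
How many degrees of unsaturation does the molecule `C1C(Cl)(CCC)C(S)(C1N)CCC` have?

1

Molecular formula from the SMILES: C10H20ClNS.
DoU = (2C + 2 + N − H − X)/2 = (2·10 + 2 + 1 − 20 − 1)/2 = 2/2 = 1.
(Structurally: 1 ring(s) + 0 π bond(s) = 1.)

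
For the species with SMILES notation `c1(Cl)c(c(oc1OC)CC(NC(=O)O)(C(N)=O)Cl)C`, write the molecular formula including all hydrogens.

C10H12Cl2N2O5

Heavy atoms from the SMILES: 10 C, 2 Cl, 2 N, 5 O.
Implicit hydrogens by atom environment:
  4 × C (aromatic): no H
  3 × C: no H
  3 × O: no H
  2 × C: 3 H each → 6
  2 × Cl: no H
  1 × C: 2 H
  1 × N: 2 H
  1 × N: 1 H
  1 × O: 1 H
  1 × O (aromatic): no H
  Total hydrogens = 12.
Molecular formula: C10H12Cl2N2O5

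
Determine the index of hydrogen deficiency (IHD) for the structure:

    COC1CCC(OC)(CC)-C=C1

2

Molecular formula from the SMILES: C10H18O2.
DoU = (2C + 2 + N − H − X)/2 = (2·10 + 2 + 0 − 18 − 0)/2 = 4/2 = 2.
(Structurally: 1 ring(s) + 1 π bond(s) = 2.)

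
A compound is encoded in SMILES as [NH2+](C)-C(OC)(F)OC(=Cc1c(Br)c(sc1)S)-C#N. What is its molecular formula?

C10H11BrFN2O2S2+

Heavy atoms from the SMILES: 1 Br, 10 C, 1 F, 2 N, 2 O, 2 S.
Implicit hydrogens by atom environment:
  3 × C (aromatic): no H
  3 × C: no H
  2 × C: 3 H each → 6
  2 × O: no H
  1 × Br: no H
  1 × C (aromatic): 1 H
  1 × C: 1 H
  1 × F: no H
  1 × N (charge +1): 2 H
  1 × N: no H
  1 × S: 1 H
  1 × S (aromatic): no H
  Total hydrogens = 11.
Net charge +1.
Molecular formula: C10H11BrFN2O2S2+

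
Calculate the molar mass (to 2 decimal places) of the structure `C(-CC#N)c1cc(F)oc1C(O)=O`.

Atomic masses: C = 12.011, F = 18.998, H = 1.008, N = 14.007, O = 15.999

183.14

Molecular formula: C8H6FNO3.
M = 8×12.011 + 1×18.998 + 6×1.008 + 1×14.007 + 3×15.999 = 183.14 g/mol.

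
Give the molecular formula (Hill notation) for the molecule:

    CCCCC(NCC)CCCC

Heavy atoms from the SMILES: 11 C, 1 N.
Implicit hydrogens by atom environment:
  7 × C: 2 H each → 14
  3 × C: 3 H each → 9
  1 × C: 1 H
  1 × N: 1 H
  Total hydrogens = 25.
Molecular formula: C11H25N

C11H25N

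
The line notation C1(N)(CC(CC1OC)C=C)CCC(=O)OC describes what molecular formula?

C12H21NO3

Heavy atoms from the SMILES: 12 C, 1 N, 3 O.
Implicit hydrogens by atom environment:
  5 × C: 2 H each → 10
  3 × C: 1 H each → 3
  3 × O: no H
  2 × C: 3 H each → 6
  2 × C: no H
  1 × N: 2 H
  Total hydrogens = 21.
Molecular formula: C12H21NO3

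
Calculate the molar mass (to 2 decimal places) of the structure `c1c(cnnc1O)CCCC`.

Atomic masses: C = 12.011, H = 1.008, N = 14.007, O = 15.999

Molecular formula: C8H12N2O.
M = 8×12.011 + 12×1.008 + 2×14.007 + 1×15.999 = 152.20 g/mol.

152.20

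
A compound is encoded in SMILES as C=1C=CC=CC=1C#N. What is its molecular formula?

Heavy atoms from the SMILES: 7 C, 1 N.
Implicit hydrogens by atom environment:
  5 × C (aromatic): 1 H each → 5
  1 × C (aromatic): no H
  1 × C: no H
  1 × N: no H
  Total hydrogens = 5.
Molecular formula: C7H5N

C7H5N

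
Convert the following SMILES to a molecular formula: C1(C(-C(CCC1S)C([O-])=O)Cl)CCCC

Heavy atoms from the SMILES: 11 C, 1 Cl, 2 O, 1 S.
Implicit hydrogens by atom environment:
  5 × C: 2 H each → 10
  4 × C: 1 H each → 4
  1 × C: 3 H
  1 × C: no H
  1 × Cl: no H
  1 × O: no H
  1 × O (charge -1): no H
  1 × S: 1 H
  Total hydrogens = 18.
Net charge -1.
Molecular formula: C11H18ClO2S-

C11H18ClO2S-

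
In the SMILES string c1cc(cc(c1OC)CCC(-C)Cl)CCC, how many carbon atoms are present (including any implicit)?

The symbol for carbon appears 14 times in the SMILES. Lowercase c denotes aromatic carbon and counts toward C.

14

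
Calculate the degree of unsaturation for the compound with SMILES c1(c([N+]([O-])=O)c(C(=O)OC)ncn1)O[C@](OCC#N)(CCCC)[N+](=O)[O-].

Molecular formula from the SMILES: C13H15N5O8.
DoU = (2C + 2 + N − H − X)/2 = (2·13 + 2 + 5 − 15 − 0)/2 = 18/2 = 9.
(Structurally: 1 ring(s) + 8 π bond(s) = 9.)

9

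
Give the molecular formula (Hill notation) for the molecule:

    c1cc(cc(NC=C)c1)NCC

Heavy atoms from the SMILES: 10 C, 2 N.
Implicit hydrogens by atom environment:
  4 × C (aromatic): 1 H each → 4
  2 × C: 2 H each → 4
  2 × C (aromatic): no H
  2 × N: 1 H each → 2
  1 × C: 3 H
  1 × C: 1 H
  Total hydrogens = 14.
Molecular formula: C10H14N2

C10H14N2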